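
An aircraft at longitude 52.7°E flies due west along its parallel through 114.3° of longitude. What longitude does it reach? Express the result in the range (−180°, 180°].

Start at +52.7°; shift −114.3° → -61.6°.
-61.6° already lies in (−180°, 180°].

61.6°W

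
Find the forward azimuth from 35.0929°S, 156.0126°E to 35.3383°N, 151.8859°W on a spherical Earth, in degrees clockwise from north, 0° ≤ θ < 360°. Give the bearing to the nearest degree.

40°

Δλ = -151.8859 − 156.0126 = -307.8985°; wrapped into (−180°, 180°]: 52.1015°.
θ = atan2( sin Δλ · cos φ₂ , cos φ₁ · sin φ₂ − sin φ₁ · cos φ₂ · cos Δλ )
  = atan2(0.64371, 0.76134) = 40.214° → normalised to [0°, 360°): 40.214°.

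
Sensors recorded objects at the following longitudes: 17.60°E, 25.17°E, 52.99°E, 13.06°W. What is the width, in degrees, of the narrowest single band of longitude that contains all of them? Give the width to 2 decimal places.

Sort the longitudes: -13.06°, +17.60°, +25.17°, +52.99°.
Eastward gaps between consecutive values (wrapping around): 30.66°, 7.57°, 27.82°, 293.95°.
Largest gap = 293.95° ⇒ minimal covering band is its complement: 360° − 293.95° = 66.05°.
Band runs from -13.06° eastward to +52.99°.

66.05°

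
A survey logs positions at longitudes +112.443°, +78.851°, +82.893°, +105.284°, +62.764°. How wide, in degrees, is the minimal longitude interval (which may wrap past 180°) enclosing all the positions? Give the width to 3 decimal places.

Sort the longitudes: +62.764°, +78.851°, +82.893°, +105.284°, +112.443°.
Eastward gaps between consecutive values (wrapping around): 16.087°, 4.042°, 22.391°, 7.159°, 310.321°.
Largest gap = 310.321° ⇒ minimal covering band is its complement: 360° − 310.321° = 49.679°.
Band runs from +62.764° eastward to +112.443°.

49.679°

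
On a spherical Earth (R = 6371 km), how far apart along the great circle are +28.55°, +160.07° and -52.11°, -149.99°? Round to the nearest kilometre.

Δλ = -149.99 − 160.07 = -310.06°; wrapped into (−180°, 180°]: 49.94°.
Δφ = -52.11 − 28.55 = -80.66°.
a = sin²(Δφ/2) + cos φ₁ · cos φ₂ · sin²(Δλ/2) = 0.514990.
c = 2·atan2(√a, √(1−a)) = 1.60078 rad → d = 6371·c ≈ 10198.57 km.

10199 km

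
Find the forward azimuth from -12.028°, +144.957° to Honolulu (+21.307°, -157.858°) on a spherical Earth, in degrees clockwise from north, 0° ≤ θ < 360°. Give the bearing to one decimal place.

Δλ = -157.858 − 144.957 = -302.815°; wrapped into (−180°, 180°]: 57.185°.
θ = atan2( sin Δλ · cos φ₂ , cos φ₁ · sin φ₂ − sin φ₁ · cos φ₂ · cos Δλ )
  = atan2(0.78298, 0.46060) = 59.533° → normalised to [0°, 360°): 59.533°.

59.5°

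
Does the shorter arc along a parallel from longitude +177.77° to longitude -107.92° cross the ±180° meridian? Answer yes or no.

Naïve |-107.92 − 177.77| = 285.69° > 180°, so the shorter arc goes the other way round — across 180°.
Signed shortest Δλ = ((-107.92 − 177.77 + 180) mod 360) − 180 = 74.31°.
Going east by 74.31° from +177.77° passes through 180° before reaching -107.92°.

Yes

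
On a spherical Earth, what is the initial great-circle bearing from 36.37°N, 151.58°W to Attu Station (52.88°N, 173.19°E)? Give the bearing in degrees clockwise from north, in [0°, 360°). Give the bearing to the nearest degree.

315°

Δλ = 173.19 − -151.58 = 324.77°; wrapped into (−180°, 180°]: -35.23°.
θ = atan2( sin Δλ · cos φ₂ , cos φ₁ · sin φ₂ − sin φ₁ · cos φ₂ · cos Δλ )
  = atan2(-0.34813, 0.34973) = -44.869° → normalised to [0°, 360°): 315.131°.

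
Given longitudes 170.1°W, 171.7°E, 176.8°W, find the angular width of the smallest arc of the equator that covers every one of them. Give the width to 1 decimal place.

Sort the longitudes: -176.8°, -170.1°, +171.7°.
Eastward gaps between consecutive values (wrapping around): 6.7°, 341.8°, 11.5°.
Largest gap = 341.8° ⇒ minimal covering band is its complement: 360° − 341.8° = 18.2°.
Band runs from +171.7° eastward to -170.1°, crossing the antimeridian.

18.2°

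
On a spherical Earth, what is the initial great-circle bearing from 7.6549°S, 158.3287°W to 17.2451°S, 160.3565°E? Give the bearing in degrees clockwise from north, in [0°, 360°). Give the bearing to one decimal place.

Δλ = 160.3565 − -158.3287 = 318.6852°; wrapped into (−180°, 180°]: -41.3148°.
θ = atan2( sin Δλ · cos φ₂ , cos φ₁ · sin φ₂ − sin φ₁ · cos φ₂ · cos Δλ )
  = atan2(-0.63052, -0.19827) = -107.456° → normalised to [0°, 360°): 252.544°.

252.5°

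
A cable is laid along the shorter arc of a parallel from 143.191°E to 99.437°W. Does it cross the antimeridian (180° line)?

Yes

Naïve |-99.437 − 143.191| = 242.628° > 180°, so the shorter arc goes the other way round — across 180°.
Signed shortest Δλ = ((-99.437 − 143.191 + 180) mod 360) − 180 = 117.372°.
Going east by 117.372° from +143.191° passes through 180° before reaching -99.437°.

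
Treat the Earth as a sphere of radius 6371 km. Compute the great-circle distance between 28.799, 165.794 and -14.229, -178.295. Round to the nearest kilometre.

5081 km

Δλ = -178.295 − 165.794 = -344.089°; wrapped into (−180°, 180°]: 15.911°.
Δφ = -14.229 − 28.799 = -43.028°.
a = sin²(Δφ/2) + cos φ₁ · cos φ₂ · sin²(Δλ/2) = 0.150761.
c = 2·atan2(√a, √(1−a)) = 0.79753 rad → d = 6371·c ≈ 5081.05 km.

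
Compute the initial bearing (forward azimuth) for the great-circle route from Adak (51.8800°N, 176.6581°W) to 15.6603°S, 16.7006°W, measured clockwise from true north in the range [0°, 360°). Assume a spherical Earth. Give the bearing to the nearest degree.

Δλ = -16.7006 − -176.6581 = 159.9575°.
θ = atan2( sin Δλ · cos φ₂ , cos φ₁ · sin φ₂ − sin φ₁ · cos φ₂ · cos Δλ )
  = atan2(0.33000, 0.54501) = 31.194° → normalised to [0°, 360°): 31.194°.

31°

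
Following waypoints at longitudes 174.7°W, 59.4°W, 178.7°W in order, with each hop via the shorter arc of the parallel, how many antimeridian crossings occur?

Leg 1: -174.7° → -59.4°, shortest Δλ = 115.3° (east) — does not cross 180°.
Leg 2: -59.4° → -178.7°, shortest Δλ = -119.3° (west) — does not cross 180°.
Total crossings: 0.

0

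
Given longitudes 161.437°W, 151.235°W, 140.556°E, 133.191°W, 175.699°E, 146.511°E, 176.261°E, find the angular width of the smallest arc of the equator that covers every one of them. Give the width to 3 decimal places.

Sort the longitudes: -161.437°, -151.235°, -133.191°, +140.556°, +146.511°, +175.699°, +176.261°.
Eastward gaps between consecutive values (wrapping around): 10.202°, 18.044°, 273.747°, 5.955°, 29.188°, 0.562°, 22.302°.
Largest gap = 273.747° ⇒ minimal covering band is its complement: 360° − 273.747° = 86.253°.
Band runs from +140.556° eastward to -133.191°, crossing the antimeridian.

86.253°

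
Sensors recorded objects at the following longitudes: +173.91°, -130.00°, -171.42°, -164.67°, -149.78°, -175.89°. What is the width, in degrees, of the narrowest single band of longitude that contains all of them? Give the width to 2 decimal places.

Sort the longitudes: -175.89°, -171.42°, -164.67°, -149.78°, -130.00°, +173.91°.
Eastward gaps between consecutive values (wrapping around): 4.47°, 6.75°, 14.89°, 19.78°, 303.91°, 10.20°.
Largest gap = 303.91° ⇒ minimal covering band is its complement: 360° − 303.91° = 56.09°.
Band runs from +173.91° eastward to -130.00°, crossing the antimeridian.

56.09°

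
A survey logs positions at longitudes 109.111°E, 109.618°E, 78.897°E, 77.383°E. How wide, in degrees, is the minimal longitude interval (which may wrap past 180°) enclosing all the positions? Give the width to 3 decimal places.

32.235°

Sort the longitudes: +77.383°, +78.897°, +109.111°, +109.618°.
Eastward gaps between consecutive values (wrapping around): 1.514°, 30.214°, 0.507°, 327.765°.
Largest gap = 327.765° ⇒ minimal covering band is its complement: 360° − 327.765° = 32.235°.
Band runs from +77.383° eastward to +109.618°.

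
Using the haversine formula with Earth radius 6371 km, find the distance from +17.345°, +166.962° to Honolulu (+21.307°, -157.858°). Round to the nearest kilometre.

3710 km

Δλ = -157.858 − 166.962 = -324.820°; wrapped into (−180°, 180°]: 35.180°.
Δφ = 21.307 − 17.345 = 3.962°.
a = sin²(Δφ/2) + cos φ₁ · cos φ₂ · sin²(Δλ/2) = 0.082410.
c = 2·atan2(√a, √(1−a)) = 0.58234 rad → d = 6371·c ≈ 3710.07 km.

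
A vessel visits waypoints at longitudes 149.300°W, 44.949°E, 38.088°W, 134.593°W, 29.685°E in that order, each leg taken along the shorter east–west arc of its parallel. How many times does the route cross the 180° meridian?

Leg 1: -149.300° → +44.949°, shortest Δλ = -165.751° (west) — crosses 180°.
Leg 2: +44.949° → -38.088°, shortest Δλ = -83.037° (west) — does not cross 180°.
Leg 3: -38.088° → -134.593°, shortest Δλ = -96.505° (west) — does not cross 180°.
Leg 4: -134.593° → +29.685°, shortest Δλ = 164.278° (east) — does not cross 180°.
Total crossings: 1.

1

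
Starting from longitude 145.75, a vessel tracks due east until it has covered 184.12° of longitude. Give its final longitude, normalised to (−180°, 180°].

Start at +145.75°; shift +184.12° → +329.87°.
+329.87° lies outside (−180°, 180°]; subtract 360° → -30.13°.

-30.13°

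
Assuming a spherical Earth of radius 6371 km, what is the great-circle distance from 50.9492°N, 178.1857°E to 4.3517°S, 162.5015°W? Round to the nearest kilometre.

6419 km

Δλ = -162.5015 − 178.1857 = -340.6872°; wrapped into (−180°, 180°]: 19.3128°.
Δφ = -4.3517 − 50.9492 = -55.3009°.
a = sin²(Δφ/2) + cos φ₁ · cos φ₂ · sin²(Δλ/2) = 0.233042.
c = 2·atan2(√a, √(1−a)) = 1.00757 rad → d = 6371·c ≈ 6419.23 km.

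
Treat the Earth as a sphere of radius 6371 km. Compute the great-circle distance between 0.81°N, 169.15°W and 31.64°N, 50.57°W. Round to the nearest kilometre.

12628 km

Δλ = -50.57 − -169.15 = 118.58°.
Δφ = 31.64 − 0.81 = 30.83°.
a = sin²(Δφ/2) + cos φ₁ · cos φ₂ · sin²(Δλ/2) = 0.699911.
c = 2·atan2(√a, √(1−a)) = 1.98212 rad → d = 6371·c ≈ 12628.08 km.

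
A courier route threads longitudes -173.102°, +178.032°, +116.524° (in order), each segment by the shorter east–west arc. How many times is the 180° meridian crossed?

Leg 1: -173.102° → +178.032°, shortest Δλ = -8.866° (west) — crosses 180°.
Leg 2: +178.032° → +116.524°, shortest Δλ = -61.508° (west) — does not cross 180°.
Total crossings: 1.

1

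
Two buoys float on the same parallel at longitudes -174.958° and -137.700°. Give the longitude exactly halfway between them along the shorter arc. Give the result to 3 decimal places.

Signed shortest Δλ from -174.958° to -137.700° is +37.258°.
Midpoint longitude = -174.958° + (+37.258°)/2 = -174.958° + 18.629° = -156.329°.

-156.329°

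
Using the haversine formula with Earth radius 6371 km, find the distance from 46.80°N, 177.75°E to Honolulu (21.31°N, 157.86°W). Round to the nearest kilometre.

3586 km

Δλ = -157.86 − 177.75 = -335.61°; wrapped into (−180°, 180°]: 24.39°.
Δφ = 21.31 − 46.80 = -25.49°.
a = sin²(Δφ/2) + cos φ₁ · cos φ₂ · sin²(Δλ/2) = 0.077127.
c = 2·atan2(√a, √(1−a)) = 0.56284 rad → d = 6371·c ≈ 3585.83 km.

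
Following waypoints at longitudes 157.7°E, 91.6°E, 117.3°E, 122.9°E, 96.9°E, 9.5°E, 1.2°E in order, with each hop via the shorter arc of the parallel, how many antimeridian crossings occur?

Leg 1: +157.7° → +91.6°, shortest Δλ = -66.1° (west) — does not cross 180°.
Leg 2: +91.6° → +117.3°, shortest Δλ = 25.7° (east) — does not cross 180°.
Leg 3: +117.3° → +122.9°, shortest Δλ = 5.6° (east) — does not cross 180°.
Leg 4: +122.9° → +96.9°, shortest Δλ = -26.0° (west) — does not cross 180°.
Leg 5: +96.9° → +9.5°, shortest Δλ = -87.4° (west) — does not cross 180°.
Leg 6: +9.5° → +1.2°, shortest Δλ = -8.3° (west) — does not cross 180°.
Total crossings: 0.

0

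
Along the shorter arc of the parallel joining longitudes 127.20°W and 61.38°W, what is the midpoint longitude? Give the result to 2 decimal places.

Signed shortest Δλ from -127.20° to -61.38° is +65.82°.
Midpoint longitude = -127.20° + (+65.82°)/2 = -127.20° + 32.91° = -94.29°.

94.29°W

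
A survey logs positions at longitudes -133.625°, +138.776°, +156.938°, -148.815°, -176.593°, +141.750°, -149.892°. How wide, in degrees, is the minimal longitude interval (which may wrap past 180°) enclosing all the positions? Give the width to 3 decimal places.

Sort the longitudes: -176.593°, -149.892°, -148.815°, -133.625°, +138.776°, +141.750°, +156.938°.
Eastward gaps between consecutive values (wrapping around): 26.701°, 1.077°, 15.190°, 272.401°, 2.974°, 15.188°, 26.469°.
Largest gap = 272.401° ⇒ minimal covering band is its complement: 360° − 272.401° = 87.599°.
Band runs from +138.776° eastward to -133.625°, crossing the antimeridian.

87.599°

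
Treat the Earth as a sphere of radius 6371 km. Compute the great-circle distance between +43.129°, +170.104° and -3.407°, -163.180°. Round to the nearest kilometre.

Δλ = -163.180 − 170.104 = -333.284°; wrapped into (−180°, 180°]: 26.716°.
Δφ = -3.407 − 43.129 = -46.536°.
a = sin²(Δφ/2) + cos φ₁ · cos φ₂ · sin²(Δλ/2) = 0.194937.
c = 2·atan2(√a, √(1−a)) = 0.91458 rad → d = 6371·c ≈ 5826.77 km.

5827 km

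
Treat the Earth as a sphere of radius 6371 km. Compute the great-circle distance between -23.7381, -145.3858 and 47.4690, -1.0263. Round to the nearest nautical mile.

Δλ = -1.0263 − -145.3858 = 144.3595°.
Δφ = 47.4690 − -23.7381 = 71.2071°.
a = sin²(Δφ/2) + cos φ₁ · cos φ₂ · sin²(Δλ/2) = 0.899769.
c = 2·atan2(√a, √(1−a)) = 2.49732 rad → d = 6371·c ≈ 15910.44 km ≈ 8590.95 nmi.

8591 nmi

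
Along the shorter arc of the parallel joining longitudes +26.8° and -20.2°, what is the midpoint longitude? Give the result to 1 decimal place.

Signed shortest Δλ from +26.8° to -20.2° is -47.0°.
Midpoint longitude = +26.8° + (-47.0°)/2 = +26.8° − 23.5° = +3.3°.

+3.3°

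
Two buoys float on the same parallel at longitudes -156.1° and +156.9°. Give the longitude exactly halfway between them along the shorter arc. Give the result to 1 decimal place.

Signed shortest Δλ from -156.1° to +156.9° is -47.0°.
Midpoint longitude = -156.1° + (-47.0°)/2 = -156.1° − 23.5° = -179.6°.
(The naïve average (-156.1 + +156.9)/2 = 0.4° is on the wrong side of the globe.)

-179.6°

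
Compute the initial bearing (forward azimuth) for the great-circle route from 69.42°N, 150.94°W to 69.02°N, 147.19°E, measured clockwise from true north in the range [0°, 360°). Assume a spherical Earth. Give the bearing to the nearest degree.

Δλ = 147.19 − -150.94 = 298.13°; wrapped into (−180°, 180°]: -61.87°.
θ = atan2( sin Δλ · cos φ₂ , cos φ₁ · sin φ₂ − sin φ₁ · cos φ₂ · cos Δλ )
  = atan2(-0.31575, 0.17018) = -61.677° → normalised to [0°, 360°): 298.323°.

298°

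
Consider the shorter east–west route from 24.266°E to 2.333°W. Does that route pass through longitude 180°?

Signed shortest Δλ = ((-2.333 − 24.266 + 180) mod 360) − 180 = -26.599°.
Going west by 26.599° from +24.266° reaches -2.333° without touching 180°.

No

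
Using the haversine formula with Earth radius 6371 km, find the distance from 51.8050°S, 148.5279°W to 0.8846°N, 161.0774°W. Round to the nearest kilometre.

Δλ = -161.0774 − -148.5279 = -12.5495°.
Δφ = 0.8846 − -51.8050 = 52.6896°.
a = sin²(Δφ/2) + cos φ₁ · cos φ₂ · sin²(Δλ/2) = 0.204319.
c = 2·atan2(√a, √(1−a)) = 0.93805 rad → d = 6371·c ≈ 5976.32 km.

5976 km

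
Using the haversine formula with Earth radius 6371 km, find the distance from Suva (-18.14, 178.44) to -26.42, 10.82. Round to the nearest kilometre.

Δλ = 10.82 − 178.44 = -167.62°.
Δφ = -26.42 − -18.14 = -8.28°.
a = sin²(Δφ/2) + cos φ₁ · cos φ₂ · sin²(Δλ/2) = 0.846363.
c = 2·atan2(√a, √(1−a)) = 2.33606 rad → d = 6371·c ≈ 14883.04 km.

14883 km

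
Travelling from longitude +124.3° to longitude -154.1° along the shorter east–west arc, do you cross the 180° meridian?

Naïve |-154.1 − 124.3| = 278.4° > 180°, so the shorter arc goes the other way round — across 180°.
Signed shortest Δλ = ((-154.1 − 124.3 + 180) mod 360) − 180 = 81.6°.
Going east by 81.6° from +124.3° passes through 180° before reaching -154.1°.

Yes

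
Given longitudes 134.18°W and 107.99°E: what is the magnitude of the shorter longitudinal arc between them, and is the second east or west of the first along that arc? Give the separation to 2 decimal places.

Raw difference: 107.99 − -134.18 = 242.17°.
Normalise into (−180°, 180°]: 242.17° − 360° = -117.83°.
Negative ⇒ the second point lies to the west; separation 117.83°.

117.83° west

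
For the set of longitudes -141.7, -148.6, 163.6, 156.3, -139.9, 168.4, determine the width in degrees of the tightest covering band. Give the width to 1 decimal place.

Sort the longitudes: -148.6°, -141.7°, -139.9°, +156.3°, +163.6°, +168.4°.
Eastward gaps between consecutive values (wrapping around): 6.9°, 1.8°, 296.2°, 7.3°, 4.8°, 43.0°.
Largest gap = 296.2° ⇒ minimal covering band is its complement: 360° − 296.2° = 63.8°.
Band runs from +156.3° eastward to -139.9°, crossing the antimeridian.

63.8°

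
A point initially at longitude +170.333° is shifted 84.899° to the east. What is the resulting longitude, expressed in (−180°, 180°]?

Start at +170.333°; shift +84.899° → +255.232°.
+255.232° lies outside (−180°, 180°]; subtract 360° → -104.768°.

-104.768°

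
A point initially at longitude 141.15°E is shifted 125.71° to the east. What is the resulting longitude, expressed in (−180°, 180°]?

Start at +141.15°; shift +125.71° → +266.86°.
+266.86° lies outside (−180°, 180°]; subtract 360° → -93.14°.

93.14°W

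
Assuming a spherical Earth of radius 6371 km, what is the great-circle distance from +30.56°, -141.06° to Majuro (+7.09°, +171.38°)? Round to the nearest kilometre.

Δλ = 171.38 − -141.06 = 312.44°; wrapped into (−180°, 180°]: -47.56°.
Δφ = 7.09 − 30.56 = -23.47°.
a = sin²(Δφ/2) + cos φ₁ · cos φ₂ · sin²(Δλ/2) = 0.180302.
c = 2·atan2(√a, √(1−a)) = 0.87708 rad → d = 6371·c ≈ 5587.90 km.

5588 km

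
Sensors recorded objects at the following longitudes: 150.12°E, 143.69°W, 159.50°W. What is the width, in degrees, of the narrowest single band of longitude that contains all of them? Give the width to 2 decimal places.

66.19°

Sort the longitudes: -159.50°, -143.69°, +150.12°.
Eastward gaps between consecutive values (wrapping around): 15.81°, 293.81°, 50.38°.
Largest gap = 293.81° ⇒ minimal covering band is its complement: 360° − 293.81° = 66.19°.
Band runs from +150.12° eastward to -143.69°, crossing the antimeridian.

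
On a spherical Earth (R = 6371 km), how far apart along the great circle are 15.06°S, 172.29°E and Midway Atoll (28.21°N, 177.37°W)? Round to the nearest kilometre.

4939 km

Δλ = -177.37 − 172.29 = -349.66°; wrapped into (−180°, 180°]: 10.34°.
Δφ = 28.21 − -15.06 = 43.27°.
a = sin²(Δφ/2) + cos φ₁ · cos φ₂ · sin²(Δλ/2) = 0.142844.
c = 2·atan2(√a, √(1−a)) = 0.77516 rad → d = 6371·c ≈ 4938.52 km.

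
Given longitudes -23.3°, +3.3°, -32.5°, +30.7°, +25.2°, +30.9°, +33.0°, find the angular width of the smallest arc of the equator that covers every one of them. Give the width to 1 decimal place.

Sort the longitudes: -32.5°, -23.3°, +3.3°, +25.2°, +30.7°, +30.9°, +33.0°.
Eastward gaps between consecutive values (wrapping around): 9.2°, 26.6°, 21.9°, 5.5°, 0.2°, 2.1°, 294.5°.
Largest gap = 294.5° ⇒ minimal covering band is its complement: 360° − 294.5° = 65.5°.
Band runs from -32.5° eastward to +33.0°.

65.5°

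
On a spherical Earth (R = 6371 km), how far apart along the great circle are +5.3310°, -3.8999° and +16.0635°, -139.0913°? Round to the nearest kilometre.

Δλ = -139.0913 − -3.8999 = -135.1914°.
Δφ = 16.0635 − 5.3310 = 10.7325°.
a = sin²(Δφ/2) + cos φ₁ · cos φ₂ · sin²(Δλ/2) = 0.826554.
c = 2·atan2(√a, √(1−a)) = 2.28248 rad → d = 6371·c ≈ 14541.66 km.

14542 km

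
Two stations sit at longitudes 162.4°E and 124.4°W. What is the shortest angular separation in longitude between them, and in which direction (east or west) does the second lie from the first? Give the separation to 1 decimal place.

73.2° east

Raw difference: -124.4 − 162.4 = -286.8°.
Normalise into (−180°, 180°]: -286.8° + 360° = 73.2°.
Positive ⇒ the second point lies to the east; separation 73.2°.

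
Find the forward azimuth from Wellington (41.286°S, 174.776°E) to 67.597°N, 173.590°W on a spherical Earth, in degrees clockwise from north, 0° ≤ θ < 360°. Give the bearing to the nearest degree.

Δλ = -173.590 − 174.776 = -348.366°; wrapped into (−180°, 180°]: 11.634°.
θ = atan2( sin Δλ · cos φ₂ , cos φ₁ · sin φ₂ − sin φ₁ · cos φ₂ · cos Δλ )
  = atan2(0.07686, 0.94102) = 4.669° → normalised to [0°, 360°): 4.669°.

5°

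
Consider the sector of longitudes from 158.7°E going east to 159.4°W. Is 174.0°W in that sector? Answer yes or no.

Yes

Band width going east from +158.7° to -159.4°: ((-159.4 − 158.7) mod 360) = 41.9°.
Offset of -174.0° east of the west edge: ((-174.0 − 158.7) mod 360) = 27.3°.
27.3° ≤ 41.9° ⇒ inside.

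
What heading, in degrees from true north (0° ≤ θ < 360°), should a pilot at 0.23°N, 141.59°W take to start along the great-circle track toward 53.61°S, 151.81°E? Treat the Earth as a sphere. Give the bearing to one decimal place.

214.0°

Δλ = 151.81 − -141.59 = 293.40°; wrapped into (−180°, 180°]: -66.60°.
θ = atan2( sin Δλ · cos φ₂ , cos φ₁ · sin φ₂ − sin φ₁ · cos φ₂ · cos Δλ )
  = atan2(-0.54448, -0.80594) = -145.957° → normalised to [0°, 360°): 214.043°.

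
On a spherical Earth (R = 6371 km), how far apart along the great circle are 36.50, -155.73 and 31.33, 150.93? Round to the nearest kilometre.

Δλ = 150.93 − -155.73 = 306.66°; wrapped into (−180°, 180°]: -53.34°.
Δφ = 31.33 − 36.50 = -5.17°.
a = sin²(Δφ/2) + cos φ₁ · cos φ₂ · sin²(Δλ/2) = 0.140370.
c = 2·atan2(√a, √(1−a)) = 0.76806 rad → d = 6371·c ≈ 4893.32 km.

4893 km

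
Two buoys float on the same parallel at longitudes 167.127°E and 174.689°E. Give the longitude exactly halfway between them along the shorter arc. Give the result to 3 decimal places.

Signed shortest Δλ from +167.127° to +174.689° is +7.562°.
Midpoint longitude = +167.127° + (+7.562°)/2 = +167.127° + 3.781° = +170.908°.

170.908°E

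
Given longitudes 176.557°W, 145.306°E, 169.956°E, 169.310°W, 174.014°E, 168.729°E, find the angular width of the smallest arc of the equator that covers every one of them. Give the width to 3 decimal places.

Sort the longitudes: -176.557°, -169.310°, +145.306°, +168.729°, +169.956°, +174.014°.
Eastward gaps between consecutive values (wrapping around): 7.247°, 314.616°, 23.423°, 1.227°, 4.058°, 9.429°.
Largest gap = 314.616° ⇒ minimal covering band is its complement: 360° − 314.616° = 45.384°.
Band runs from +145.306° eastward to -169.310°, crossing the antimeridian.

45.384°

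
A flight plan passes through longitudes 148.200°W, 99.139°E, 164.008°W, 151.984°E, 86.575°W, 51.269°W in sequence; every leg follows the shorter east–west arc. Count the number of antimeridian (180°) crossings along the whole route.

Leg 1: -148.200° → +99.139°, shortest Δλ = -112.661° (west) — crosses 180°.
Leg 2: +99.139° → -164.008°, shortest Δλ = 96.853° (east) — crosses 180°.
Leg 3: -164.008° → +151.984°, shortest Δλ = -44.008° (west) — crosses 180°.
Leg 4: +151.984° → -86.575°, shortest Δλ = 121.441° (east) — crosses 180°.
Leg 5: -86.575° → -51.269°, shortest Δλ = 35.306° (east) — does not cross 180°.
Total crossings: 4.

4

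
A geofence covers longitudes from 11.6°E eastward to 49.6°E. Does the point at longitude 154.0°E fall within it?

No

Band width going east from +11.6° to +49.6°: ((49.6 − 11.6) mod 360) = 38.0°.
Offset of +154.0° east of the west edge: ((154.0 − 11.6) mod 360) = 142.4°.
142.4° > 38.0° ⇒ outside.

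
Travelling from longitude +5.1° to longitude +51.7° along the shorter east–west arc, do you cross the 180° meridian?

No

Signed shortest Δλ = ((51.7 − 5.1 + 180) mod 360) − 180 = 46.6°.
Going east by 46.6° from +5.1° reaches +51.7° without touching 180°.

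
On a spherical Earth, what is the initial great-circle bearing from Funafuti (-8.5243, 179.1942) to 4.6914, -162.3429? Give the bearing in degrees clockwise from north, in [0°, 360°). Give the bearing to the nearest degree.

Δλ = -162.3429 − 179.1942 = -341.5371°; wrapped into (−180°, 180°]: 18.4629°.
θ = atan2( sin Δλ · cos φ₂ , cos φ₁ · sin φ₂ − sin φ₁ · cos φ₂ · cos Δλ )
  = atan2(0.31563, 0.22101) = 54.999° → normalised to [0°, 360°): 54.999°.

55°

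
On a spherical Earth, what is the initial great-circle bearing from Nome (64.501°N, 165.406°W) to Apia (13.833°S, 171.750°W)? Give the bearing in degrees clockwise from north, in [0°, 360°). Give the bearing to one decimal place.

Δλ = -171.750 − -165.406 = -6.344°.
θ = atan2( sin Δλ · cos φ₂ , cos φ₁ · sin φ₂ − sin φ₁ · cos φ₂ · cos Δλ )
  = atan2(-0.10729, -0.97398) = -173.714° → normalised to [0°, 360°): 186.286°.

186.3°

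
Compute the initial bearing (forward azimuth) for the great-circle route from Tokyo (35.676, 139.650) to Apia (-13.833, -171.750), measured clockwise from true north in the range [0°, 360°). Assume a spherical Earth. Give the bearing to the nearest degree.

Δλ = -171.750 − 139.650 = -311.400°; wrapped into (−180°, 180°]: 48.600°.
θ = atan2( sin Δλ · cos φ₂ , cos φ₁ · sin φ₂ − sin φ₁ · cos φ₂ · cos Δλ )
  = atan2(0.72836, -0.56871) = 127.983° → normalised to [0°, 360°): 127.983°.

128°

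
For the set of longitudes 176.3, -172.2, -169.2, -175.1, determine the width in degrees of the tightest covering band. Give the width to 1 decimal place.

14.5°

Sort the longitudes: -175.1°, -172.2°, -169.2°, +176.3°.
Eastward gaps between consecutive values (wrapping around): 2.9°, 3.0°, 345.5°, 8.6°.
Largest gap = 345.5° ⇒ minimal covering band is its complement: 360° − 345.5° = 14.5°.
Band runs from +176.3° eastward to -169.2°, crossing the antimeridian.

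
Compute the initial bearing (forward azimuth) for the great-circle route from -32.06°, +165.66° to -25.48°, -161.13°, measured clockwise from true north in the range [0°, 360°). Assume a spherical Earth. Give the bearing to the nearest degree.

Δλ = -161.13 − 165.66 = -326.79°; wrapped into (−180°, 180°]: 33.21°.
θ = atan2( sin Δλ · cos φ₂ , cos φ₁ · sin φ₂ − sin φ₁ · cos φ₂ · cos Δλ )
  = atan2(0.49444, 0.03633) = 85.798° → normalised to [0°, 360°): 85.798°.

86°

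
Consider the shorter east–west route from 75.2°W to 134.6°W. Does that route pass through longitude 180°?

No

Signed shortest Δλ = ((-134.6 − -75.2 + 180) mod 360) − 180 = -59.4°.
Going west by 59.4° from -75.2° reaches -134.6° without touching 180°.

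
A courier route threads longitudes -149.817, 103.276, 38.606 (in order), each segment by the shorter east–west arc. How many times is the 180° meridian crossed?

Leg 1: -149.817° → +103.276°, shortest Δλ = -106.907° (west) — crosses 180°.
Leg 2: +103.276° → +38.606°, shortest Δλ = -64.67° (west) — does not cross 180°.
Total crossings: 1.

1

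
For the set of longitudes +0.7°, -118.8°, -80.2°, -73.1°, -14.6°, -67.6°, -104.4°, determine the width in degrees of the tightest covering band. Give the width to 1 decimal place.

119.5°

Sort the longitudes: -118.8°, -104.4°, -80.2°, -73.1°, -67.6°, -14.6°, +0.7°.
Eastward gaps between consecutive values (wrapping around): 14.4°, 24.2°, 7.1°, 5.5°, 53.0°, 15.3°, 240.5°.
Largest gap = 240.5° ⇒ minimal covering band is its complement: 360° − 240.5° = 119.5°.
Band runs from -118.8° eastward to +0.7°.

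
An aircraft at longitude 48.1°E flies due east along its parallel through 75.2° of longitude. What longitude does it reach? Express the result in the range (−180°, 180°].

123.3°E

Start at +48.1°; shift +75.2° → +123.3°.
+123.3° already lies in (−180°, 180°].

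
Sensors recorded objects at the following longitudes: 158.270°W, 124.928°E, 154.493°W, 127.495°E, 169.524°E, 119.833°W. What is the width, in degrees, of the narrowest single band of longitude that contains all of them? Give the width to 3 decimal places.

Sort the longitudes: -158.270°, -154.493°, -119.833°, +124.928°, +127.495°, +169.524°.
Eastward gaps between consecutive values (wrapping around): 3.777°, 34.660°, 244.761°, 2.567°, 42.029°, 32.206°.
Largest gap = 244.761° ⇒ minimal covering band is its complement: 360° − 244.761° = 115.239°.
Band runs from +124.928° eastward to -119.833°, crossing the antimeridian.

115.239°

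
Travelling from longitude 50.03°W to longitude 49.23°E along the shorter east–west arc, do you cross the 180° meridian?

No

Signed shortest Δλ = ((49.23 − -50.03 + 180) mod 360) − 180 = 99.26°.
Going east by 99.26° from -50.03° reaches +49.23° without touching 180°.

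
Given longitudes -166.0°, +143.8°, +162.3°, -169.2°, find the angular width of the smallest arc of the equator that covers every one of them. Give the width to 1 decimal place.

50.2°

Sort the longitudes: -169.2°, -166.0°, +143.8°, +162.3°.
Eastward gaps between consecutive values (wrapping around): 3.2°, 309.8°, 18.5°, 28.5°.
Largest gap = 309.8° ⇒ minimal covering band is its complement: 360° − 309.8° = 50.2°.
Band runs from +143.8° eastward to -166.0°, crossing the antimeridian.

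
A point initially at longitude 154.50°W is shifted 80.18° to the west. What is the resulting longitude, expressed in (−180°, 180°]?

Start at -154.50°; shift −80.18° → -234.68°.
-234.68° lies outside (−180°, 180°]; add 360° → +125.32°.

125.32°E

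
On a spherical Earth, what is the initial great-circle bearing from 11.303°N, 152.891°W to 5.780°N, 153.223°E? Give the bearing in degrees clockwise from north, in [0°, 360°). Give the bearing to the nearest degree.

Δλ = 153.223 − -152.891 = 306.114°; wrapped into (−180°, 180°]: -53.886°.
θ = atan2( sin Δλ · cos φ₂ , cos φ₁ · sin φ₂ − sin φ₁ · cos φ₂ · cos Δλ )
  = atan2(-0.80374, -0.01618) = -91.153° → normalised to [0°, 360°): 268.847°.

269°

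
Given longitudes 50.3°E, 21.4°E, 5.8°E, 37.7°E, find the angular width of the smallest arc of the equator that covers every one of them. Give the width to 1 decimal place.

Sort the longitudes: +5.8°, +21.4°, +37.7°, +50.3°.
Eastward gaps between consecutive values (wrapping around): 15.6°, 16.3°, 12.6°, 315.5°.
Largest gap = 315.5° ⇒ minimal covering band is its complement: 360° − 315.5° = 44.5°.
Band runs from +5.8° eastward to +50.3°.

44.5°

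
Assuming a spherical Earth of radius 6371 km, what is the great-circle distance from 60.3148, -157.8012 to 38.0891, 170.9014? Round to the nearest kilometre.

3298 km

Δλ = 170.9014 − -157.8012 = 328.7026°; wrapped into (−180°, 180°]: -31.2974°.
Δφ = 38.0891 − 60.3148 = -22.2257°.
a = sin²(Δφ/2) + cos φ₁ · cos φ₂ · sin²(Δλ/2) = 0.065509.
c = 2·atan2(√a, √(1−a)) = 0.51766 rad → d = 6371·c ≈ 3297.98 km.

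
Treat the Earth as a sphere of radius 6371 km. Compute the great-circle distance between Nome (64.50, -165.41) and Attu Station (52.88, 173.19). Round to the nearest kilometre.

1771 km

Δλ = 173.19 − -165.41 = 338.60°; wrapped into (−180°, 180°]: -21.40°.
Δφ = 52.88 − 64.50 = -11.62°.
a = sin²(Δφ/2) + cos φ₁ · cos φ₂ · sin²(Δλ/2) = 0.019204.
c = 2·atan2(√a, √(1−a)) = 0.27805 rad → d = 6371·c ≈ 1771.45 km.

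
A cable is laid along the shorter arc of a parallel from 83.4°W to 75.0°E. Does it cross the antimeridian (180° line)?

Signed shortest Δλ = ((75.0 − -83.4 + 180) mod 360) − 180 = 158.4°.
Going east by 158.4° from -83.4° reaches +75.0° without touching 180°.

No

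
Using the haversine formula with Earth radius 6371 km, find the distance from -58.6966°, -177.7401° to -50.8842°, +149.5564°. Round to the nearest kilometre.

2241 km

Δλ = 149.5564 − -177.7401 = 327.2965°; wrapped into (−180°, 180°]: -32.7035°.
Δφ = -50.8842 − -58.6966 = 7.8124°.
a = sin²(Δφ/2) + cos φ₁ · cos φ₂ · sin²(Δλ/2) = 0.030622.
c = 2·atan2(√a, √(1−a)) = 0.35179 rad → d = 6371·c ≈ 2241.28 km.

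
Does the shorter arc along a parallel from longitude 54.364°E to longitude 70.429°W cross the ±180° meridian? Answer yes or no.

Signed shortest Δλ = ((-70.429 − 54.364 + 180) mod 360) − 180 = -124.793°.
Going west by 124.793° from +54.364° reaches -70.429° without touching 180°.

No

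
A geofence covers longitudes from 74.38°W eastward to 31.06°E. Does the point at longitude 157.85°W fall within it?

Band width going east from -74.38° to +31.06°: ((31.06 − -74.38) mod 360) = 105.44°.
Offset of -157.85° east of the west edge: ((-157.85 − -74.38) mod 360) = 276.53°.
276.53° > 105.44° ⇒ outside.

No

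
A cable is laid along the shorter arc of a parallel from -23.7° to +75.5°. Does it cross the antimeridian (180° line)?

No

Signed shortest Δλ = ((75.5 − -23.7 + 180) mod 360) − 180 = 99.2°.
Going east by 99.2° from -23.7° reaches +75.5° without touching 180°.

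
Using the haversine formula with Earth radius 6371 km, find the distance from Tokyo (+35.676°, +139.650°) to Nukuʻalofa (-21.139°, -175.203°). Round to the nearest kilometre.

7905 km

Δλ = -175.203 − 139.650 = -314.853°; wrapped into (−180°, 180°]: 45.147°.
Δφ = -21.139 − 35.676 = -56.815°.
a = sin²(Δφ/2) + cos φ₁ · cos φ₂ · sin²(Δλ/2) = 0.337974.
c = 2·atan2(√a, √(1−a)) = 1.24079 rad → d = 6371·c ≈ 7905.05 km.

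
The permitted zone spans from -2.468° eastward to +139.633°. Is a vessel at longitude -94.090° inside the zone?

No

Band width going east from -2.468° to +139.633°: ((139.633 − -2.468) mod 360) = 142.101°.
Offset of -94.090° east of the west edge: ((-94.090 − -2.468) mod 360) = 268.378°.
268.378° > 142.101° ⇒ outside.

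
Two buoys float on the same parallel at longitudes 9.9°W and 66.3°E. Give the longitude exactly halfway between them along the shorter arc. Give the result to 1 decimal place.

28.2°E

Signed shortest Δλ from -9.9° to +66.3° is +76.2°.
Midpoint longitude = -9.9° + (+76.2°)/2 = -9.9° + 38.1° = +28.2°.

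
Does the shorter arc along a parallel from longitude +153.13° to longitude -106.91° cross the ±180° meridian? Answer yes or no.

Naïve |-106.91 − 153.13| = 260.04° > 180°, so the shorter arc goes the other way round — across 180°.
Signed shortest Δλ = ((-106.91 − 153.13 + 180) mod 360) − 180 = 99.96°.
Going east by 99.96° from +153.13° passes through 180° before reaching -106.91°.

Yes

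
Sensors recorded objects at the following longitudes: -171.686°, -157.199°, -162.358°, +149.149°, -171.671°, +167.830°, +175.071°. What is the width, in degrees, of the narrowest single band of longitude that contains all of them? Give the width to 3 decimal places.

Sort the longitudes: -171.686°, -171.671°, -162.358°, -157.199°, +149.149°, +167.830°, +175.071°.
Eastward gaps between consecutive values (wrapping around): 0.015°, 9.313°, 5.159°, 306.348°, 18.681°, 7.241°, 13.243°.
Largest gap = 306.348° ⇒ minimal covering band is its complement: 360° − 306.348° = 53.652°.
Band runs from +149.149° eastward to -157.199°, crossing the antimeridian.

53.652°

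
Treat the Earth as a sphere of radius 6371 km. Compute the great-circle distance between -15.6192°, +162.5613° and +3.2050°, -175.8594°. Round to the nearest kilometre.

3165 km

Δλ = -175.8594 − 162.5613 = -338.4207°; wrapped into (−180°, 180°]: 21.5793°.
Δφ = 3.2050 − -15.6192 = 18.8242°.
a = sin²(Δφ/2) + cos φ₁ · cos φ₂ · sin²(Δλ/2) = 0.060442.
c = 2·atan2(√a, √(1−a)) = 0.49679 rad → d = 6371·c ≈ 3165.06 km.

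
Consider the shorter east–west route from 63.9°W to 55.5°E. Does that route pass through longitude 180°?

Signed shortest Δλ = ((55.5 − -63.9 + 180) mod 360) − 180 = 119.4°.
Going east by 119.4° from -63.9° reaches +55.5° without touching 180°.

No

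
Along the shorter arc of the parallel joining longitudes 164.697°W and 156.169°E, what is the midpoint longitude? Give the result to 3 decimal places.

175.736°E

Signed shortest Δλ from -164.697° to +156.169° is -39.134°.
Midpoint longitude = -164.697° + (-39.134°)/2 = -164.697° − 19.567° = -184.264°.
Normalise into (−180°, 180°]: +175.736°.
(The naïve average (-164.697 + +156.169)/2 = -4.264° is on the wrong side of the globe.)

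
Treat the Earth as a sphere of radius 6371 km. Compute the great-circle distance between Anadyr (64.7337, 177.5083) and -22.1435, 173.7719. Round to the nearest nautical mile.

Δλ = 173.7719 − 177.5083 = -3.7364°.
Δφ = -22.1435 − 64.7337 = -86.8772°.
a = sin²(Δφ/2) + cos φ₁ · cos φ₂ · sin²(Δλ/2) = 0.473182.
c = 2·atan2(√a, √(1−a)) = 1.51713 rad → d = 6371·c ≈ 9665.67 km ≈ 5219.04 nmi.

5219 nmi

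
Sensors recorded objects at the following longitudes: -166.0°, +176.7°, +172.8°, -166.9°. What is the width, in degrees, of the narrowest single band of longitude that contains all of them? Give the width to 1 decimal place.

Sort the longitudes: -166.9°, -166.0°, +172.8°, +176.7°.
Eastward gaps between consecutive values (wrapping around): 0.9°, 338.8°, 3.9°, 16.4°.
Largest gap = 338.8° ⇒ minimal covering band is its complement: 360° − 338.8° = 21.2°.
Band runs from +172.8° eastward to -166.0°, crossing the antimeridian.

21.2°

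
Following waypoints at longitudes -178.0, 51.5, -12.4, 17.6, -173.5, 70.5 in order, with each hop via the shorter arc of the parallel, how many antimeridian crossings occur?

Leg 1: -178.0° → +51.5°, shortest Δλ = -130.5° (west) — crosses 180°.
Leg 2: +51.5° → -12.4°, shortest Δλ = -63.9° (west) — does not cross 180°.
Leg 3: -12.4° → +17.6°, shortest Δλ = 30.0° (east) — does not cross 180°.
Leg 4: +17.6° → -173.5°, shortest Δλ = 168.9° (east) — crosses 180°.
Leg 5: -173.5° → +70.5°, shortest Δλ = -116.0° (west) — crosses 180°.
Total crossings: 3.

3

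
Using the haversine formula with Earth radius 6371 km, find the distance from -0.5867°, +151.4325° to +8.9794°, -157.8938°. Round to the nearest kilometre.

Δλ = -157.8938 − 151.4325 = -309.3263°; wrapped into (−180°, 180°]: 50.6737°.
Δφ = 8.9794 − -0.5867 = 9.5661°.
a = sin²(Δφ/2) + cos φ₁ · cos φ₂ · sin²(Δλ/2) = 0.187831.
c = 2·atan2(√a, √(1−a)) = 0.89651 rad → d = 6371·c ≈ 5711.68 km.

5712 km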